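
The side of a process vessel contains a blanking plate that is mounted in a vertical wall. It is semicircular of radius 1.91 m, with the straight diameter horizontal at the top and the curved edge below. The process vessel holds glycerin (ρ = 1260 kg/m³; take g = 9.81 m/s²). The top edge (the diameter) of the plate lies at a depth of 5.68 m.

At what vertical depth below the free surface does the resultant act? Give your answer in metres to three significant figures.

h_p = 6.53 m

γ = ρg = 1260 × 9.81 / 1000 = 12.3606 kN/m³.
The centroid of a semicircle lies 4r/(3π) = 0.810629 m from the diameter, here below the top edge, so the centroid depth is h_c = 5.68 + 0.810629 = 6.49063 m.
A = πr²/2 = π × 1.91²/2 = 5.73042 m².
Resultant F = γ·h_c·A = 12.3606 × 6.49063 × 5.73042 = 459.741 kN.
I_c = (π/8 − 8/(9π))·r⁴ = 0.109757 × 1.91⁴ = 1.46072 m⁴.
Centre of pressure: y_p = y_c + I_c/(y_c·A) = 6.49063 + 1.46072/(6.49063 × 5.73042) = 6.49063 + 0.039273 = 6.5299 m along the plane.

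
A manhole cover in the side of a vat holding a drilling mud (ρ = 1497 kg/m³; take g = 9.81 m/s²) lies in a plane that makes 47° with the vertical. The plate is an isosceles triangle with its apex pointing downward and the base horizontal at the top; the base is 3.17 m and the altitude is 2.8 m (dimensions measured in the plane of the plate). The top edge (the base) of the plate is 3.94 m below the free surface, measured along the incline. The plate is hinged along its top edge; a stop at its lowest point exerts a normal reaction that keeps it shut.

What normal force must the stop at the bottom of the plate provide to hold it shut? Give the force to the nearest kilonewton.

P ≈ 79 kN

γ = ρg = 1497 × 9.81 / 1000 = 14.68557 kN/m³.
The plate makes 47° with the vertical, i.e. θ = 90° − 47° = 43° to the horizontal. Measuring y along the incline from the free-surface line, vertical depth h = y·sinθ with sinθ = 0.681998.
With the apex down, the centroid sits h/3 = 2.8/3 = 0.933333 m below the base (the top edge), so y_c = 3.94 + 0.933333 = 4.87333 m and h_c = 4.87333 × 0.681998 = 3.3236 m.
A = ½ × 3.17 × 2.8 = 4.438 m².
Resultant F = γ·h_c·A = 14.68557 × 3.3236 × 4.438 = 216.614 kN.
I_c = b·h³/36 = 3.17 × 2.8³/36 = 1.933 m⁴.
Centre of pressure: y_p = y_c + I_c/(y_c·A) = 4.87333 + 1.933/(4.87333 × 4.438) = 4.87333 + 0.0893756 = 4.96271 m along the plane.
The resultant acts 0.933333 + 0.0893756 = 1.02271 m (along the plate) below the hinge at the top edge, so the moment about the hinge is M = F × 1.02271 = 216.614 × 1.02271 = 221.533 kN·m.
A normal force at the bottom, 2.8 m from the hinge, must supply this moment: P = 221.533/2.8 = 79.1189 kN.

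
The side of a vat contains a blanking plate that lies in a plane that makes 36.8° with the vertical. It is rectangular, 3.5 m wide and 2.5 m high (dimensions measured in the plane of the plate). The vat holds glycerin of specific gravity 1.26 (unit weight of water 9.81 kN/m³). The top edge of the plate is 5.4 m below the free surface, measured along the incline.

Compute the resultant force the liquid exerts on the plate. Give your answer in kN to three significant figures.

γ = 1.26 × 9.81 = 12.3606 kN/m³.
The plate makes 36.8° with the vertical, i.e. θ = 90° − 36.8° = 53.2° to the horizontal. Measuring y along the incline from the free-surface line, vertical depth h = y·sinθ with sinθ = 0.800731.
The centroid lies 2.5/2 = 1.25 m below the top edge, so y_c = 5.4 + 1.25 = 6.65 m and h_c = 6.65 × 0.800731 = 5.32486 m.
A = 3.5 × 2.5 = 8.75 m².
Resultant F = γ·h_c·A = 12.3606 × 5.32486 × 8.75 = 575.912 kN.

F ≈ 576 kN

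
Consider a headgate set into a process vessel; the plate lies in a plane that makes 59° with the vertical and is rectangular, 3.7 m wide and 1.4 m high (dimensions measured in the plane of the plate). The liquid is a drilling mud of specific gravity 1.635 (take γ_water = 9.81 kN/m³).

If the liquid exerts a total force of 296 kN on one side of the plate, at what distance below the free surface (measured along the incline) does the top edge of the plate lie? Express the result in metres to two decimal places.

γ = 1.635 × 9.81 = 16.03935 kN/m³.
A = 3.7 × 1.4 = 5.18 m².
From F = γ·h_c·A, the centroid depth is h_c = 296/(16.03935 × 5.18) = 3.56267 m.
The plate makes 59° with the vertical, i.e. θ = 90° − 59° = 31° to the horizontal. Measuring y along the incline from the free-surface line, vertical depth h = y·sinθ with sinθ = 0.515038.
Along the incline, y_c = h_c/sinθ = 3.56267/0.515038 = 6.9173 m.
The centroid lies 1.4/2 = 0.7 m below the top edge, so the top edge sits at y_top = 6.9173 − 0.7 = 6.2173 m along the incline.

y_top ≈ 6.22 m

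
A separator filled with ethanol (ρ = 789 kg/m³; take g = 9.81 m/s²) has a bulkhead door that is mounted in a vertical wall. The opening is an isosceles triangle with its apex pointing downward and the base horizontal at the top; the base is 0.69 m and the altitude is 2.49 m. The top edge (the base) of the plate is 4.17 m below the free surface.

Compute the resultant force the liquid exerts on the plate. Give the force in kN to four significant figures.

F ≈ 33.25 kN

γ = ρg = 789 × 9.81 / 1000 = 7.74009 kN/m³.
With the apex down, the centroid sits h/3 = 2.49/3 = 0.83 m below the base (the top edge), so the centroid depth is h_c = 4.17 + 0.83 = 5 m.
A = ½ × 0.69 × 2.49 = 0.85905 m².
Resultant F = γ·h_c·A = 7.74009 × 5 × 0.85905 = 33.2456 kN.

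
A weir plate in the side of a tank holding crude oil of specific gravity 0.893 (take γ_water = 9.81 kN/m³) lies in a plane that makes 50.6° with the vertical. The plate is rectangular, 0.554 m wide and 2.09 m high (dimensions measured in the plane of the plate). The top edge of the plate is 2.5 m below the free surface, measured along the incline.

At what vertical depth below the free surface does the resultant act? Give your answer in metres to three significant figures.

γ = 0.893 × 9.81 = 8.76033 kN/m³.
The plate makes 50.6° with the vertical, i.e. θ = 90° − 50.6° = 39.4° to the horizontal. Measuring y along the incline from the free-surface line, vertical depth h = y·sinθ with sinθ = 0.634731.
The centroid lies 2.09/2 = 1.045 m below the top edge, so y_c = 2.5 + 1.045 = 3.545 m and h_c = 3.545 × 0.634731 = 2.25012 m.
A = 0.554 × 2.09 = 1.15786 m².
Resultant F = γ·h_c·A = 8.76033 × 2.25012 × 1.15786 = 22.8235 kN.
I_c = b·h³/12 = 0.554 × 2.09³/12 = 0.421471 m⁴.
Centre of pressure: y_p = y_c + I_c/(y_c·A) = 3.545 + 0.421471/(3.545 × 1.15786) = 3.545 + 0.102682 = 3.64768 m along the plane.
Vertically, h_p = y_p·sinθ = 3.64768 × 0.634731 = 2.3153 m.

h_p = 2.32 m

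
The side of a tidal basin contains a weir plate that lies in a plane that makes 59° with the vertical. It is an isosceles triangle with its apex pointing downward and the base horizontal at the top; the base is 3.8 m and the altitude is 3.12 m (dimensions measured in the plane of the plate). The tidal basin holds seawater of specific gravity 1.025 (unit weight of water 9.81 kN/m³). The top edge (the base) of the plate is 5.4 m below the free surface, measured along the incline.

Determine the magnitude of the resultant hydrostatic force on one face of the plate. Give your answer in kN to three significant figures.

F ≈ 198 kN

γ = 1.025 × 9.81 = 10.05525 kN/m³.
The plate makes 59° with the vertical, i.e. θ = 90° − 59° = 31° to the horizontal. Measuring y along the incline from the free-surface line, vertical depth h = y·sinθ with sinθ = 0.515038.
With the apex down, the centroid sits h/3 = 3.12/3 = 1.04 m below the base (the top edge), so y_c = 5.4 + 1.04 = 6.44 m and h_c = 6.44 × 0.515038 = 3.31684 m.
A = ½ × 3.8 × 3.12 = 5.928 m².
Resultant F = γ·h_c·A = 10.05525 × 3.31684 × 5.928 = 197.709 kN.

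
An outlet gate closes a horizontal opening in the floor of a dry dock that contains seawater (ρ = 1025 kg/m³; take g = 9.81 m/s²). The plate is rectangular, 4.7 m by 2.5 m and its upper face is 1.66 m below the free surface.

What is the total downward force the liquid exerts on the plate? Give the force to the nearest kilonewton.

γ = ρg = 1025 × 9.81 / 1000 = 10.05525 kN/m³.
The plate is horizontal, so pressure is uniform at p = γ·h = 10.05525 × 1.66 = 16.6917 kN/m².
A = 4.7 × 2.5 = 11.75 m².
F = p·A = 16.6917 × 11.75 = 196.127 kN.

F ≈ 196 kN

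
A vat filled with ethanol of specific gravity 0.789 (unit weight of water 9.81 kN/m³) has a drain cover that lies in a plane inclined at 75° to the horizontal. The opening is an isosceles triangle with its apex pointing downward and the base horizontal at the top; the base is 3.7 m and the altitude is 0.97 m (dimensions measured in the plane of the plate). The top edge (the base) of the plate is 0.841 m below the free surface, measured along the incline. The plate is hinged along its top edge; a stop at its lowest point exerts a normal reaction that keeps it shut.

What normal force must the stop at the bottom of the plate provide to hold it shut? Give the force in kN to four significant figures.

P ≈ 5.930 kN

γ = 0.789 × 9.81 = 7.74009 kN/m³.
Let θ = 75° be the plate's angle to the horizontal; measure y along the incline from where the plane meets the free surface. Vertical depth h = y·sinθ with sinθ = 0.965926.
With the apex down, the centroid sits h/3 = 0.97/3 = 0.323333 m below the base (the top edge), so y_c = 0.841 + 0.323333 = 1.16433 m and h_c = 1.16433 × 0.965926 = 1.12466 m.
A = ½ × 3.7 × 0.97 = 1.7945 m².
Resultant F = γ·h_c·A = 7.74009 × 1.12466 × 1.7945 = 15.6211 kN.
I_c = b·h³/36 = 3.7 × 0.97³/36 = 0.0938025 m⁴.
Centre of pressure: y_p = y_c + I_c/(y_c·A) = 1.16433 + 0.0938025/(1.16433 × 1.7945) = 1.16433 + 0.0448947 = 1.20922 m along the plane.
The resultant acts 0.323333 + 0.0448947 = 0.368228 m (along the plate) below the hinge at the top edge, so the moment about the hinge is M = F × 0.368228 = 15.6211 × 0.368228 = 5.75213 kN·m.
A normal force at the bottom, 0.97 m from the hinge, must supply this moment: P = 5.75213/0.97 = 5.93003 kN.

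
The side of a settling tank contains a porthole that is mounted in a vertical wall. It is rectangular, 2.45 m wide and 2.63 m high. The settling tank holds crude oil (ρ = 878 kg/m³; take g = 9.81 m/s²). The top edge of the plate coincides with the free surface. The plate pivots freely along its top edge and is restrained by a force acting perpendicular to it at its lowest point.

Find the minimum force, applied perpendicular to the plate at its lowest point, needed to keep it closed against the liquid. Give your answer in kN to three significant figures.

P ≈ 48.7 kN

γ = ρg = 878 × 9.81 / 1000 = 8.61318 kN/m³.
The centroid lies 2.63/2 = 1.315 m below the top edge, so the centroid depth is h_c = 1.315 m.
A = 2.45 × 2.63 = 6.4435 m².
Resultant F = γ·h_c·A = 8.61318 × 1.315 × 6.4435 = 72.9812 kN.
I_c = b·h³/12 = 2.45 × 2.63³/12 = 3.71409 m⁴.
Centre of pressure: y_p = y_c + I_c/(y_c·A) = 1.315 + 3.71409/(1.315 × 6.4435) = 1.315 + 0.438334 = 1.75333 m along the plane.
The resultant acts 1.315 + 0.438334 = 1.75333 m (along the plate) below the hinge at the top edge, so the moment about the hinge is M = F × 1.75333 = 72.9812 × 1.75333 = 127.96 kN·m.
A normal force at the bottom, 2.63 m from the hinge, must supply this moment: P = 127.96/2.63 = 48.654 kN.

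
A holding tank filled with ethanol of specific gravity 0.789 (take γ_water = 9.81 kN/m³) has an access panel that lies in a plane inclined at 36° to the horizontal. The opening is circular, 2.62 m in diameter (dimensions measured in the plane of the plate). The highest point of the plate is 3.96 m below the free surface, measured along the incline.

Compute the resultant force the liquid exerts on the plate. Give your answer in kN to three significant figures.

γ = 0.789 × 9.81 = 7.74009 kN/m³.
Let θ = 36° be the plate's angle to the horizontal; measure y along the incline from where the plane meets the free surface. Vertical depth h = y·sinθ with sinθ = 0.587785.
The centroid is at the centre, 1.31 m below the top of the plate, so y_c = 3.96 + 1.31 = 5.27 m and h_c = 5.27 × 0.587785 = 3.09763 m.
A = π(1.31)² = 5.39129 m².
Resultant F = γ·h_c·A = 7.74009 × 3.09763 × 5.39129 = 129.261 kN.

F ≈ 129 kN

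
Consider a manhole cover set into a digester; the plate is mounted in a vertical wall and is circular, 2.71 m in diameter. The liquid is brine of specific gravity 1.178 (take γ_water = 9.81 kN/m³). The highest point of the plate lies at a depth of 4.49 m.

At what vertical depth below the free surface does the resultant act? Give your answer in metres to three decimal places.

h_p = 5.924 m

γ = 1.178 × 9.81 = 11.55618 kN/m³.
The centroid is at the centre, 1.355 m below the top of the plate, so the centroid depth is h_c = 4.49 + 1.355 = 5.845 m.
A = π(1.355)² = 5.76804 m².
Resultant F = γ·h_c·A = 11.55618 × 5.845 × 5.76804 = 389.607 kN.
I_c = πr⁴/4 = π × 1.355⁴/4 = 2.64757 m⁴.
Centre of pressure: y_p = y_c + I_c/(y_c·A) = 5.845 + 2.64757/(5.845 × 5.76804) = 5.845 + 0.0785298 = 5.92353 m along the plane.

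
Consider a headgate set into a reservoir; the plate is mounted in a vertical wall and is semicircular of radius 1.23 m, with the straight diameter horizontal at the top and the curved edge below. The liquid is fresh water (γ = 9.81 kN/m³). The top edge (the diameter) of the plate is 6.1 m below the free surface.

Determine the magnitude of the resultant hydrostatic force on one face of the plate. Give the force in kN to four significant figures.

F ≈ 154.4 kN

γ = 9.81 kN/m³.
The centroid of a semicircle lies 4r/(3π) = 0.522028 m from the diameter, here below the top edge, so the centroid depth is h_c = 6.1 + 0.522028 = 6.62203 m.
A = πr²/2 = π × 1.23²/2 = 2.37646 m².
Resultant F = γ·h_c·A = 9.81 × 6.62203 × 2.37646 = 154.38 kN.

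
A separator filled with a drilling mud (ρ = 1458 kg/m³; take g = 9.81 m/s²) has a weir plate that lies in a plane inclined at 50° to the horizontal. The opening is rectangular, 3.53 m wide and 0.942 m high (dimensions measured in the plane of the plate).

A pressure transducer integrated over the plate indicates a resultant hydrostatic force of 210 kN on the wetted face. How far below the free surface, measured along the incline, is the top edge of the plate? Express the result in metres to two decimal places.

γ = ρg = 1458 × 9.81 / 1000 = 14.30298 kN/m³.
A = 3.53 × 0.942 = 3.32526 m².
From F = γ·h_c·A, the centroid depth is h_c = 210/(14.30298 × 3.32526) = 4.41537 m.
Let θ = 50° be the plate's angle to the horizontal; measure y along the incline from where the plane meets the free surface. Vertical depth h = y·sinθ with sinθ = 0.766044.
Along the incline, y_c = h_c/sinθ = 4.41537/0.766044 = 5.76386 m.
The centroid lies 0.942/2 = 0.471 m below the top edge, so the top edge sits at y_top = 5.76386 − 0.471 = 5.29286 m along the incline.

y_top ≈ 5.29 m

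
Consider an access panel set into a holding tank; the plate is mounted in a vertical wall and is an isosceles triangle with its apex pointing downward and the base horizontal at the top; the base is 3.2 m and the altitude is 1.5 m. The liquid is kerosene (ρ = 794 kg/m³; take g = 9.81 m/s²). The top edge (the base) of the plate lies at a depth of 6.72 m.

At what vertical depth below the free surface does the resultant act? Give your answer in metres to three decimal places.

γ = ρg = 794 × 9.81 / 1000 = 7.78914 kN/m³.
With the apex down, the centroid sits h/3 = 1.5/3 = 0.5 m below the base (the top edge), so the centroid depth is h_c = 6.72 + 0.5 = 7.22 m.
A = ½ × 3.2 × 1.5 = 2.4 m².
Resultant F = γ·h_c·A = 7.78914 × 7.22 × 2.4 = 134.97 kN.
I_c = b·h³/36 = 3.2 × 1.5³/36 = 0.3 m⁴.
Centre of pressure: y_p = y_c + I_c/(y_c·A) = 7.22 + 0.3/(7.22 × 2.4) = 7.22 + 0.017313 = 7.23731 m along the plane.

h_p = 7.237 m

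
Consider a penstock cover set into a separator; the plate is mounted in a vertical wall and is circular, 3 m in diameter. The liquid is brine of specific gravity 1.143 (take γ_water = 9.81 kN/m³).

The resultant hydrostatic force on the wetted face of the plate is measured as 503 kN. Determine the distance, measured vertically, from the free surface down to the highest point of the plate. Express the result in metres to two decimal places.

γ = 1.143 × 9.81 = 11.21283 kN/m³.
A = π(1.5)² = 7.06858 m².
From F = γ·h_c·A, the centroid depth is h_c = 503/(11.21283 × 7.06858) = 6.3463 m.
The centroid is at the centre, 1.5 m below the top of the plate, so the highest point sits at h_top = 6.3463 − 1.5 = 4.8463 m below the surface.

d_top ≈ 4.85 m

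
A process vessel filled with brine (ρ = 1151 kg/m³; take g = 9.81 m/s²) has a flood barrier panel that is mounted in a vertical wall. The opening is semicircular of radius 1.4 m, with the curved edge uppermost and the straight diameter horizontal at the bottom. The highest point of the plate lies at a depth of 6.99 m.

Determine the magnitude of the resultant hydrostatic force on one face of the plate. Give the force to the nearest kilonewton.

γ = ρg = 1151 × 9.81 / 1000 = 11.29131 kN/m³.
The centroid lies 4r/(3π) = 0.594178 m above the diameter, so r − 4r/(3π) = 1.4 − 0.594178 = 0.805822 m below the topmost point, so the centroid depth is h_c = 6.99 + 0.805822 = 7.79582 m.
A = πr²/2 = π × 1.4²/2 = 3.07876 m².
Resultant F = γ·h_c·A = 11.29131 × 7.79582 × 3.07876 = 271.008 kN.

F ≈ 271 kN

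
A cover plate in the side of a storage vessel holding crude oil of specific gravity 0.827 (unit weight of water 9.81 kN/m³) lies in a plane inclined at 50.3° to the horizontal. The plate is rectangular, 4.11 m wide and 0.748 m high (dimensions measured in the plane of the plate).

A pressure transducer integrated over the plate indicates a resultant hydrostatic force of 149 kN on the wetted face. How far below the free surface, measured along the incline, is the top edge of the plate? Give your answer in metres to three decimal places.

γ = 0.827 × 9.81 = 8.11287 kN/m³.
A = 4.11 × 0.748 = 3.07428 m².
From F = γ·h_c·A, the centroid depth is h_c = 149/(8.11287 × 3.07428) = 5.97404 m.
Let θ = 50.3° be the plate's angle to the horizontal; measure y along the incline from where the plane meets the free surface. Vertical depth h = y·sinθ with sinθ = 0.769400.
Along the incline, y_c = h_c/sinθ = 5.97404/0.769400 = 7.76454 m.
The centroid lies 0.748/2 = 0.374 m below the top edge, so the top edge sits at y_top = 7.76454 − 0.374 = 7.39054 m along the incline.

y_top ≈ 7.391 m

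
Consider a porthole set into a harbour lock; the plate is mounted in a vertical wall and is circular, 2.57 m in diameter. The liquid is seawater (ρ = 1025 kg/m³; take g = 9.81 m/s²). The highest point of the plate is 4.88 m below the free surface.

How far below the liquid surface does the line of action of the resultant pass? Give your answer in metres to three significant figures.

γ = ρg = 1025 × 9.81 / 1000 = 10.05525 kN/m³.
The centroid is at the centre, 1.285 m below the top of the plate, so the centroid depth is h_c = 4.88 + 1.285 = 6.165 m.
A = π(1.285)² = 5.18748 m².
Resultant F = γ·h_c·A = 10.05525 × 6.165 × 5.18748 = 321.575 kN.
I_c = πr⁴/4 = π × 1.285⁴/4 = 2.14142 m⁴.
Centre of pressure: y_p = y_c + I_c/(y_c·A) = 6.165 + 2.14142/(6.165 × 5.18748) = 6.165 + 0.0669595 = 6.23196 m along the plane.

h_p = 6.23 m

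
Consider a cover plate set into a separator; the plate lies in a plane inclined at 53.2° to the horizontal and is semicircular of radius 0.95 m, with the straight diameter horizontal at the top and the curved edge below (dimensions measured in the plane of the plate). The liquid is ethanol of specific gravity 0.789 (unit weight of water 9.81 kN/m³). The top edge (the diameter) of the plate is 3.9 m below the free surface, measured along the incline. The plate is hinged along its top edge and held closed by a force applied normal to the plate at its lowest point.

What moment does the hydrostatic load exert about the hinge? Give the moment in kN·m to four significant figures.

M ≈ 15.80 kN·m

γ = 0.789 × 9.81 = 7.74009 kN/m³.
Let θ = 53.2° be the plate's angle to the horizontal; measure y along the incline from where the plane meets the free surface. Vertical depth h = y·sinθ with sinθ = 0.800731.
The centroid of a semicircle lies 4r/(3π) = 0.403193 m from the diameter, here below the top edge, so y_c = 3.9 + 0.403193 = 4.30319 m and h_c = 4.30319 × 0.800731 = 3.4457 m.
A = πr²/2 = π × 0.95²/2 = 1.41764 m².
Resultant F = γ·h_c·A = 7.74009 × 3.4457 × 1.41764 = 37.8085 kN.
I_c = (π/8 − 8/(9π))·r⁴ = 0.109757 × 0.95⁴ = 0.0893978 m⁴.
Centre of pressure: y_p = y_c + I_c/(y_c·A) = 4.30319 + 0.0893978/(4.30319 × 1.41764) = 4.30319 + 0.0146545 = 4.31784 m along the plane.
The resultant acts 0.403193 + 0.0146545 = 0.417848 m (along the plate) below the hinge at the top edge, so the moment about the hinge is M = F × 0.417848 = 37.8085 × 0.417848 = 15.7982 kN·m.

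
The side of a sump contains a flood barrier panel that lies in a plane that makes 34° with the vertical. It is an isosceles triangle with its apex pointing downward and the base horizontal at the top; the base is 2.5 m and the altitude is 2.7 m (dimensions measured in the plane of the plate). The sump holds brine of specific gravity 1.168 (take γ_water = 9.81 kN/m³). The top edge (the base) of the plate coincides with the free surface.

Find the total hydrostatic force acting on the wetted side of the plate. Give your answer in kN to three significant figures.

F ≈ 28.9 kN

γ = 1.168 × 9.81 = 11.45808 kN/m³.
The plate makes 34° with the vertical, i.e. θ = 90° − 34° = 56° to the horizontal. Measuring y along the incline from the free-surface line, vertical depth h = y·sinθ with sinθ = 0.829038.
With the apex down, the centroid sits h/3 = 2.7/3 = 0.9 m below the base (the top edge), so y_c = 0.9 m and h_c = 0.9 × 0.829038 = 0.746134 m.
A = ½ × 2.5 × 2.7 = 3.375 m².
Resultant F = γ·h_c·A = 11.45808 × 0.746134 × 3.375 = 28.8538 kN.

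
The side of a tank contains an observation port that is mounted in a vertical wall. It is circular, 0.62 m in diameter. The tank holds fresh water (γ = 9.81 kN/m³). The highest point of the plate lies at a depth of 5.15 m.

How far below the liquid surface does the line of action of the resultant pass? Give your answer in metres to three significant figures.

h_p = 5.46 m

γ = 9.81 kN/m³.
The centroid is at the centre, 0.31 m below the top of the plate, so the centroid depth is h_c = 5.15 + 0.31 = 5.46 m.
A = π(0.31)² = 0.301907 m².
Resultant F = γ·h_c·A = 9.81 × 5.46 × 0.301907 = 16.1709 kN.
I_c = πr⁴/4 = π × 0.31⁴/4 = 0.00725332 m⁴.
Centre of pressure: y_p = y_c + I_c/(y_c·A) = 5.46 + 0.00725332/(5.46 × 0.301907) = 5.46 + 0.00440019 = 5.4644 m along the plane.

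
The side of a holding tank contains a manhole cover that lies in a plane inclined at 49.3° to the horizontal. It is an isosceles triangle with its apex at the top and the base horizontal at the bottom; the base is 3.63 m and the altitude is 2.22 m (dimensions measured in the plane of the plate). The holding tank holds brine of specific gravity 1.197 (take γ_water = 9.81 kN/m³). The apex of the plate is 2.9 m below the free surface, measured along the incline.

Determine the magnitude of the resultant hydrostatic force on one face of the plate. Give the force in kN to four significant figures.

γ = 1.197 × 9.81 = 11.74257 kN/m³.
Let θ = 49.3° be the plate's angle to the horizontal; measure y along the incline from where the plane meets the free surface. Vertical depth h = y·sinθ with sinθ = 0.758134.
With the apex up, the centroid sits 2h/3 = 2 × 2.22/3 = 1.48 m below the apex, so y_c = 2.9 + 1.48 = 4.38 m and h_c = 4.38 × 0.758134 = 3.32063 m.
A = ½ × 3.63 × 2.22 = 4.0293 m².
Resultant F = γ·h_c·A = 11.74257 × 3.32063 × 4.0293 = 157.113 kN.

F ≈ 157.1 kN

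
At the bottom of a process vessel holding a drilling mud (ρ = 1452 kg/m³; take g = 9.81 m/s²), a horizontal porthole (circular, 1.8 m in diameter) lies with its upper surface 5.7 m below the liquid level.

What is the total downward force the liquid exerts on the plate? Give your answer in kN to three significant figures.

γ = ρg = 1452 × 9.81 / 1000 = 14.24412 kN/m³.
The plate is horizontal, so pressure is uniform at p = γ·h = 14.24412 × 5.7 = 81.1915 kN/m².
A = π(0.9)² = 2.54469 m².
F = p·A = 81.1915 × 2.54469 = 206.607 kN.

F ≈ 207 kN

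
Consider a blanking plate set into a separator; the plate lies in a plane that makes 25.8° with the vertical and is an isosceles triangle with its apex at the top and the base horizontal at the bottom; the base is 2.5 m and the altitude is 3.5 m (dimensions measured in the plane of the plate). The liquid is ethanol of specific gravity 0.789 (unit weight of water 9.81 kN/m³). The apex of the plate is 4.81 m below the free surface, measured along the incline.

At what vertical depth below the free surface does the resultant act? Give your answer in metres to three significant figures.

γ = 0.789 × 9.81 = 7.74009 kN/m³.
The plate makes 25.8° with the vertical, i.e. θ = 90° − 25.8° = 64.2° to the horizontal. Measuring y along the incline from the free-surface line, vertical depth h = y·sinθ with sinθ = 0.900319.
With the apex up, the centroid sits 2h/3 = 2 × 3.5/3 = 2.33333 m below the apex, so y_c = 4.81 + 2.33333 = 7.14333 m and h_c = 7.14333 × 0.900319 = 6.43128 m.
A = ½ × 2.5 × 3.5 = 4.375 m².
Resultant F = γ·h_c·A = 7.74009 × 6.43128 × 4.375 = 217.782 kN.
I_c = b·h³/36 = 2.5 × 3.5³/36 = 2.97743 m⁴.
Centre of pressure: y_p = y_c + I_c/(y_c·A) = 7.14333 + 2.97743/(7.14333 × 4.375) = 7.14333 + 0.0952715 = 7.2386 m along the plane.
Vertically, h_p = y_p·sinθ = 7.2386 × 0.900319 = 6.51705 m.

h_p = 6.52 m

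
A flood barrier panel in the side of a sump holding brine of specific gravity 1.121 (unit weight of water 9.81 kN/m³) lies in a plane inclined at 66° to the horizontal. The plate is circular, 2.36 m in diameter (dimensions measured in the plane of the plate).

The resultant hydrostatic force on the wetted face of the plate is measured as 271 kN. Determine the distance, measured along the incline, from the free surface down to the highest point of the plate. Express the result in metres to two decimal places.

y_top ≈ 4.99 m

γ = 1.121 × 9.81 = 10.99701 kN/m³.
A = π(1.18)² = 4.37435 m².
From F = γ·h_c·A, the centroid depth is h_c = 271/(10.99701 × 4.37435) = 5.63354 m.
Let θ = 66° be the plate's angle to the horizontal; measure y along the incline from where the plane meets the free surface. Vertical depth h = y·sinθ with sinθ = 0.913545.
Along the incline, y_c = h_c/sinθ = 5.63354/0.913545 = 6.16668 m.
The centroid is at the centre, 1.18 m below the top of the plate, so the highest point sits at y_top = 6.16668 − 1.18 = 4.98668 m along the incline.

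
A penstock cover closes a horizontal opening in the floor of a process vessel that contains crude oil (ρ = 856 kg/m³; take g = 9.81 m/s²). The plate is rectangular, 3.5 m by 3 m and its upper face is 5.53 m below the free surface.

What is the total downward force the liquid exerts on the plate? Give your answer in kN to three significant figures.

F ≈ 488 kN

γ = ρg = 856 × 9.81 / 1000 = 8.39736 kN/m³.
The plate is horizontal, so pressure is uniform at p = γ·h = 8.39736 × 5.53 = 46.4374 kN/m².
A = 3.5 × 3 = 10.5 m².
F = p·A = 46.4374 × 10.5 = 487.593 kN.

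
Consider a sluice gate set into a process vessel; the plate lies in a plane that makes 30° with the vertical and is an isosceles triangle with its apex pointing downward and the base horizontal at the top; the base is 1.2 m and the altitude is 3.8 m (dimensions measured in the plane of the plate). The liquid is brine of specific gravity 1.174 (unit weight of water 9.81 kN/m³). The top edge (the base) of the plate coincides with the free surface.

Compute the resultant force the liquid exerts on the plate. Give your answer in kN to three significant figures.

F ≈ 28.8 kN

γ = 1.174 × 9.81 = 11.51694 kN/m³.
The plate makes 30° with the vertical, i.e. θ = 90° − 30° = 60° to the horizontal. Measuring y along the incline from the free-surface line, vertical depth h = y·sinθ with sinθ = 0.866025.
With the apex down, the centroid sits h/3 = 3.8/3 = 1.26667 m below the base (the top edge), so y_c = 1.26667 m and h_c = 1.26667 × 0.866025 = 1.09697 m.
A = ½ × 1.2 × 3.8 = 2.28 m².
Resultant F = γ·h_c·A = 11.51694 × 1.09697 × 2.28 = 28.8049 kN.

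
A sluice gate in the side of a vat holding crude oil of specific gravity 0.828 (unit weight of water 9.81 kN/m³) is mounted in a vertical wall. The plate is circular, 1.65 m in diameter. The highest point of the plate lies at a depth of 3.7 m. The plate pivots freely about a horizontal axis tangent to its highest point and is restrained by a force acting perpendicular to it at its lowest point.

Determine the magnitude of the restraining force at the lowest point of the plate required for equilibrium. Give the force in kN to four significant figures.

P ≈ 41.09 kN

γ = 0.828 × 9.81 = 8.12268 kN/m³.
The centroid is at the centre, 0.825 m below the top of the plate, so the centroid depth is h_c = 3.7 + 0.825 = 4.525 m.
A = π(0.825)² = 2.13825 m².
Resultant F = γ·h_c·A = 8.12268 × 4.525 × 2.13825 = 78.5917 kN.
I_c = πr⁴/4 = π × 0.825⁴/4 = 0.363836 m⁴.
Centre of pressure: y_p = y_c + I_c/(y_c·A) = 4.525 + 0.363836/(4.525 × 2.13825) = 4.525 + 0.0376035 = 4.5626 m along the plane.
The resultant acts 0.825 + 0.0376035 = 0.862603 m (along the plate) below the hinge at the top edge, so the moment about the hinge is M = F × 0.862603 = 78.5917 × 0.862603 = 67.7934 kN·m.
A normal force at the bottom, 1.65 m from the hinge, must supply this moment: P = 67.7934/1.65 = 41.0869 kN.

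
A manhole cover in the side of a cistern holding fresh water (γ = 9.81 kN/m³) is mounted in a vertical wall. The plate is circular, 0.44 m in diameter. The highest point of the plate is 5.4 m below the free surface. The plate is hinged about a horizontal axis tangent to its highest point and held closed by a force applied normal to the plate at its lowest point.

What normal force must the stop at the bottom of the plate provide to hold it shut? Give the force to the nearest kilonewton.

γ = 9.81 kN/m³.
The centroid is at the centre, 0.22 m below the top of the plate, so the centroid depth is h_c = 5.4 + 0.22 = 5.62 m.
A = π(0.22)² = 0.152053 m².
Resultant F = γ·h_c·A = 9.81 × 5.62 × 0.152053 = 8.38302 kN.
I_c = πr⁴/4 = π × 0.22⁴/4 = 0.00183984 m⁴.
Centre of pressure: y_p = y_c + I_c/(y_c·A) = 5.62 + 0.00183984/(5.62 × 0.152053) = 5.62 + 0.00215302 = 5.62215 m along the plane.
The resultant acts 0.22 + 0.00215302 = 0.222153 m (along the plate) below the hinge at the top edge, so the moment about the hinge is M = F × 0.222153 = 8.38302 × 0.222153 = 1.86231 kN·m.
A normal force at the bottom, 0.44 m from the hinge, must supply this moment: P = 1.86231/0.44 = 4.23252 kN.

P ≈ 4 kN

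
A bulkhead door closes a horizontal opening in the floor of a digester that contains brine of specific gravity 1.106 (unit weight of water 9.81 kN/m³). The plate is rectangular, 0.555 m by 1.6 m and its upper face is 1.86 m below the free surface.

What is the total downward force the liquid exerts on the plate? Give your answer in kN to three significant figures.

γ = 1.106 × 9.81 = 10.84986 kN/m³.
The plate is horizontal, so pressure is uniform at p = γ·h = 10.84986 × 1.86 = 20.1807 kN/m².
A = 0.555 × 1.6 = 0.888 m².
F = p·A = 20.1807 × 0.888 = 17.9205 kN.

F ≈ 17.9 kN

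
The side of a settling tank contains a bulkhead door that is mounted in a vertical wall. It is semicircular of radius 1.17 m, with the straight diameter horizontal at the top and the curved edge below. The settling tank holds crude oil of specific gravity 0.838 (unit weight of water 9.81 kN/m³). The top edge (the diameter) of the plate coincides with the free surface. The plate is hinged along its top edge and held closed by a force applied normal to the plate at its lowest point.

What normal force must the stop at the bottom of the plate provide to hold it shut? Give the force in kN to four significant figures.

γ = 0.838 × 9.81 = 8.22078 kN/m³.
The centroid of a semicircle lies 4r/(3π) = 0.496563 m from the diameter, here below the top edge, so the centroid depth is h_c = 0.496563 m.
A = πr²/2 = π × 1.17²/2 = 2.15026 m².
Resultant F = γ·h_c·A = 8.22078 × 0.496563 × 2.15026 = 8.77765 kN.
I_c = (π/8 − 8/(9π))·r⁴ = 0.109757 × 1.17⁴ = 0.205672 m⁴.
Centre of pressure: y_p = y_c + I_c/(y_c·A) = 0.496563 + 0.205672/(0.496563 × 2.15026) = 0.496563 + 0.192624 = 0.689187 m along the plane.
The resultant acts 0.496563 + 0.192624 = 0.689187 m (along the plate) below the hinge at the top edge, so the moment about the hinge is M = F × 0.689187 = 8.77765 × 0.689187 = 6.04944 kN·m.
A normal force at the bottom, 1.17 m from the hinge, must supply this moment: P = 6.04944/1.17 = 5.17046 kN.

P ≈ 5.170 kN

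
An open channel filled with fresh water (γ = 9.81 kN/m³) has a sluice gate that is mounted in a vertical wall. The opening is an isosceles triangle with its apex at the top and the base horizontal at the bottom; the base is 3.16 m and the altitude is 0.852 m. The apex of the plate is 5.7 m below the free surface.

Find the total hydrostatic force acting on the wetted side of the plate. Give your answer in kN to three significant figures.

F ≈ 82.8 kN

γ = 9.81 kN/m³.
With the apex up, the centroid sits 2h/3 = 2 × 0.852/3 = 0.568 m below the apex, so the centroid depth is h_c = 5.7 + 0.568 = 6.268 m.
A = ½ × 3.16 × 0.852 = 1.34616 m².
Resultant F = γ·h_c·A = 9.81 × 6.268 × 1.34616 = 82.7741 kN.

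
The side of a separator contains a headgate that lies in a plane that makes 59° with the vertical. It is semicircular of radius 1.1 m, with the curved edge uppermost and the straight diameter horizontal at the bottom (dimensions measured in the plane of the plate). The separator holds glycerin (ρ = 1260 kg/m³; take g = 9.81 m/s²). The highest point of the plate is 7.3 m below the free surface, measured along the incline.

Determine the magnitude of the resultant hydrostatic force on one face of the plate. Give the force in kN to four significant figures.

γ = ρg = 1260 × 9.81 / 1000 = 12.3606 kN/m³.
The plate makes 59° with the vertical, i.e. θ = 90° − 59° = 31° to the horizontal. Measuring y along the incline from the free-surface line, vertical depth h = y·sinθ with sinθ = 0.515038.
The centroid lies 4r/(3π) = 0.466854 m above the diameter, so r − 4r/(3π) = 1.1 − 0.466854 = 0.633146 m below the topmost point, so y_c = 7.3 + 0.633146 = 7.93315 m and h_c = 7.93315 × 0.515038 = 4.08587 m.
A = πr²/2 = π × 1.1²/2 = 1.90066 m².
Resultant F = γ·h_c·A = 12.3606 × 4.08587 × 1.90066 = 95.9906 kN.

F ≈ 95.99 kN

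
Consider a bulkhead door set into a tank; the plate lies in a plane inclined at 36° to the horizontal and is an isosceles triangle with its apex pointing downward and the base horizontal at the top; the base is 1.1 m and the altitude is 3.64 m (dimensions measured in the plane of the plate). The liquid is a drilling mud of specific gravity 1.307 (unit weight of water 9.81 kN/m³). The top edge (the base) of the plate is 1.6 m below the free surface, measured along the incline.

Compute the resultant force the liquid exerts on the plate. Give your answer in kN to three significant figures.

F ≈ 42.4 kN

γ = 1.307 × 9.81 = 12.82167 kN/m³.
Let θ = 36° be the plate's angle to the horizontal; measure y along the incline from where the plane meets the free surface. Vertical depth h = y·sinθ with sinθ = 0.587785.
With the apex down, the centroid sits h/3 = 3.64/3 = 1.21333 m below the base (the top edge), so y_c = 1.6 + 1.21333 = 2.81333 m and h_c = 2.81333 × 0.587785 = 1.65363 m.
A = ½ × 1.1 × 3.64 = 2.002 m².
Resultant F = γ·h_c·A = 12.82167 × 1.65363 × 2.002 = 42.447 kN.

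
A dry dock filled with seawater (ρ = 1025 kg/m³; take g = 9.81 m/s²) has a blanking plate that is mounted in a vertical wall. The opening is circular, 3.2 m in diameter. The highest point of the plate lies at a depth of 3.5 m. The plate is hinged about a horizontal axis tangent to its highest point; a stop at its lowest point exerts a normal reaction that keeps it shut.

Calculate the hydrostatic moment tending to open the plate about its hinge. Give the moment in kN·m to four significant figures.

M ≈ 711.6 kN·m

γ = ρg = 1025 × 9.81 / 1000 = 10.05525 kN/m³.
The centroid is at the centre, 1.6 m below the top of the plate, so the centroid depth is h_c = 3.5 + 1.6 = 5.1 m.
A = π(1.6)² = 8.04248 m².
Resultant F = γ·h_c·A = 10.05525 × 5.1 × 8.04248 = 412.433 kN.
I_c = πr⁴/4 = π × 1.6⁴/4 = 5.14719 m⁴.
Centre of pressure: y_p = y_c + I_c/(y_c·A) = 5.1 + 5.14719/(5.1 × 8.04248) = 5.1 + 0.12549 = 5.22549 m along the plane.
The resultant acts 1.6 + 0.12549 = 1.72549 m (along the plate) below the hinge at the top edge, so the moment about the hinge is M = F × 1.72549 = 412.433 × 1.72549 = 711.649 kN·m.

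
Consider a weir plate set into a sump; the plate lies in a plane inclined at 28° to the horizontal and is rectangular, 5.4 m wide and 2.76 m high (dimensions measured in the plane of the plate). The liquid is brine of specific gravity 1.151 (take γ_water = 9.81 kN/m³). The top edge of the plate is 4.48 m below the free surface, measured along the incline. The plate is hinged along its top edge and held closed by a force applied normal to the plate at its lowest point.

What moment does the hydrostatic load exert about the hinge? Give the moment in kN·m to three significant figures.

γ = 1.151 × 9.81 = 11.29131 kN/m³.
Let θ = 28° be the plate's angle to the horizontal; measure y along the incline from where the plane meets the free surface. Vertical depth h = y·sinθ with sinθ = 0.469472.
The centroid lies 2.76/2 = 1.38 m below the top edge, so y_c = 4.48 + 1.38 = 5.86 m and h_c = 5.86 × 0.469472 = 2.75111 m.
A = 5.4 × 2.76 = 14.904 m².
Resultant F = γ·h_c·A = 11.29131 × 2.75111 × 14.904 = 462.972 kN.
I_c = b·h³/12 = 5.4 × 2.76³/12 = 9.46106 m⁴.
Centre of pressure: y_p = y_c + I_c/(y_c·A) = 5.86 + 9.46106/(5.86 × 14.904) = 5.86 + 0.108328 = 5.96833 m along the plane.
The resultant acts 1.38 + 0.108328 = 1.48833 m (along the plate) below the hinge at the top edge, so the moment about the hinge is M = F × 1.48833 = 462.972 × 1.48833 = 689.055 kN·m.

M ≈ 689 kN·m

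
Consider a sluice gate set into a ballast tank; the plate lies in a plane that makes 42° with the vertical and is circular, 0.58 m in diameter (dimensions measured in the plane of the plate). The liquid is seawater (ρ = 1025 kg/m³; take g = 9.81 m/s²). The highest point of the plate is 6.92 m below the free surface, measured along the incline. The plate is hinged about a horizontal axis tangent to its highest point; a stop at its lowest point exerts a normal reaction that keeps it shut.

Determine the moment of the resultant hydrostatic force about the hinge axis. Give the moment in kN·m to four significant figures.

γ = ρg = 1025 × 9.81 / 1000 = 10.05525 kN/m³.
The plate makes 42° with the vertical, i.e. θ = 90° − 42° = 48° to the horizontal. Measuring y along the incline from the free-surface line, vertical depth h = y·sinθ with sinθ = 0.743145.
The centroid is at the centre, 0.29 m below the top of the plate, so y_c = 6.92 + 0.29 = 7.21 m and h_c = 7.21 × 0.743145 = 5.35808 m.
A = π(0.29)² = 0.264208 m².
Resultant F = γ·h_c·A = 10.05525 × 5.35808 × 0.264208 = 14.2347 kN.
I_c = πr⁴/4 = π × 0.29⁴/4 = 0.00555497 m⁴.
Centre of pressure: y_p = y_c + I_c/(y_c·A) = 7.21 + 0.00555497/(7.21 × 0.264208) = 7.21 + 0.00291609 = 7.21292 m along the plane.
The resultant acts 0.29 + 0.00291609 = 0.292916 m (along the plate) below the hinge at the top edge, so the moment about the hinge is M = F × 0.292916 = 14.2347 × 0.292916 = 4.16957 kN·m.

M ≈ 4.170 kN·m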